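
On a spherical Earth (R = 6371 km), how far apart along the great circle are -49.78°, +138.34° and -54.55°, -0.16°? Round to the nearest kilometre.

7787 km

Δλ = -0.16 − 138.34 = -138.50°.
Δφ = -54.55 − -49.78 = -4.77°.
a = sin²(Δφ/2) + cos φ₁ · cos φ₂ · sin²(Δλ/2) = 0.329237.
c = 2·atan2(√a, √(1−a)) = 1.22226 rad → d = 6371·c ≈ 7786.99 km.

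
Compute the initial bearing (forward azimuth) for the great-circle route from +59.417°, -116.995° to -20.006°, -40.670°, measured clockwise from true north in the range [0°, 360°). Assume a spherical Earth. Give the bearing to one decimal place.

Δλ = -40.670 − -116.995 = 76.325°.
θ = atan2( sin Δλ · cos φ₂ , cos φ₁ · sin φ₂ − sin φ₁ · cos φ₂ · cos Δλ )
  = atan2(0.91302, -0.36531) = 111.807° → normalised to [0°, 360°): 111.807°.

111.8°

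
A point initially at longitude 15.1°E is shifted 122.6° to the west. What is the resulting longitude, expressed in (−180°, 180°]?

Start at +15.1°; shift −122.6° → -107.5°.
-107.5° already lies in (−180°, 180°].

107.5°W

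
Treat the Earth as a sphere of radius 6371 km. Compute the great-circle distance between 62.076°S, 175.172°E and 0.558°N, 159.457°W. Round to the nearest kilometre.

7285 km

Δλ = -159.457 − 175.172 = -334.629°; wrapped into (−180°, 180°]: 25.371°.
Δφ = 0.558 − -62.076 = 62.634°.
a = sin²(Δφ/2) + cos φ₁ · cos φ₂ · sin²(Δλ/2) = 0.292746.
c = 2·atan2(√a, √(1−a)) = 1.14339 rad → d = 6371·c ≈ 7284.56 km.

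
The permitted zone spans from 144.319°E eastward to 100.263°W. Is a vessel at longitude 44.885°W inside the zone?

Band width going east from +144.319° to -100.263°: ((-100.263 − 144.319) mod 360) = 115.418°.
Offset of -44.885° east of the west edge: ((-44.885 − 144.319) mod 360) = 170.796°.
170.796° > 115.418° ⇒ outside.

No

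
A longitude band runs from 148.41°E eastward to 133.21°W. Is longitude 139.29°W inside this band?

Yes

Band width going east from +148.41° to -133.21°: ((-133.21 − 148.41) mod 360) = 78.38°.
Offset of -139.29° east of the west edge: ((-139.29 − 148.41) mod 360) = 72.30°.
72.30° ≤ 78.38° ⇒ inside.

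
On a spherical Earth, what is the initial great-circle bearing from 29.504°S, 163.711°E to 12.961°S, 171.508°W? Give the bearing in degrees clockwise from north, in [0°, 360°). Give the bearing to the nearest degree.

Δλ = -171.508 − 163.711 = -335.219°; wrapped into (−180°, 180°]: 24.781°.
θ = atan2( sin Δλ · cos φ₂ , cos φ₁ · sin φ₂ − sin φ₁ · cos φ₂ · cos Δλ )
  = atan2(0.40847, 0.24054) = 59.507° → normalised to [0°, 360°): 59.507°.

60°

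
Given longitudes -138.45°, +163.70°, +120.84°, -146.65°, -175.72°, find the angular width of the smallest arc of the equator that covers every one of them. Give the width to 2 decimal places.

Sort the longitudes: -175.72°, -146.65°, -138.45°, +120.84°, +163.70°.
Eastward gaps between consecutive values (wrapping around): 29.07°, 8.20°, 259.29°, 42.86°, 20.58°.
Largest gap = 259.29° ⇒ minimal covering band is its complement: 360° − 259.29° = 100.71°.
Band runs from +120.84° eastward to -138.45°, crossing the antimeridian.

100.71°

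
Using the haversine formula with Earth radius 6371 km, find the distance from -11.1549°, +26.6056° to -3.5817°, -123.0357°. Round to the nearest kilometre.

16278 km

Δλ = -123.0357 − 26.6056 = -149.6413°.
Δφ = -3.5817 − -11.1549 = 7.5732°.
a = sin²(Δφ/2) + cos φ₁ · cos φ₂ · sin²(Δλ/2) = 0.916418.
c = 2·atan2(√a, √(1−a)) = 2.55501 rad → d = 6371·c ≈ 16277.97 km.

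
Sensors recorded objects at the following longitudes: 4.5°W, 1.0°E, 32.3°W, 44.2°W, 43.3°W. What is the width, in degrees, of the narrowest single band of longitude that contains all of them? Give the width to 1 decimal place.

Sort the longitudes: -44.2°, -43.3°, -32.3°, -4.5°, +1.0°.
Eastward gaps between consecutive values (wrapping around): 0.9°, 11.0°, 27.8°, 5.5°, 314.8°.
Largest gap = 314.8° ⇒ minimal covering band is its complement: 360° − 314.8° = 45.2°.
Band runs from -44.2° eastward to +1.0°.

45.2°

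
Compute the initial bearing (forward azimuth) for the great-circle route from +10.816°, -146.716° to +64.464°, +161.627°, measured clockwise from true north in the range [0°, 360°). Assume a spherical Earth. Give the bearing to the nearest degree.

338°

Δλ = 161.627 − -146.716 = 308.343°; wrapped into (−180°, 180°]: -51.657°.
θ = atan2( sin Δλ · cos φ₂ , cos φ₁ · sin φ₂ − sin φ₁ · cos φ₂ · cos Δλ )
  = atan2(-0.33810, 0.83610) = -22.017° → normalised to [0°, 360°): 337.983°.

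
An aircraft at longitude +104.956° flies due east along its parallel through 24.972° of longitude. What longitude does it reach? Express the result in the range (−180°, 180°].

+129.928°

Start at +104.956°; shift +24.972° → +129.928°.
+129.928° already lies in (−180°, 180°].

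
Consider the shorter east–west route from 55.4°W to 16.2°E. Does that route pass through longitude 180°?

No

Signed shortest Δλ = ((16.2 − -55.4 + 180) mod 360) − 180 = 71.6°.
Going east by 71.6° from -55.4° reaches +16.2° without touching 180°.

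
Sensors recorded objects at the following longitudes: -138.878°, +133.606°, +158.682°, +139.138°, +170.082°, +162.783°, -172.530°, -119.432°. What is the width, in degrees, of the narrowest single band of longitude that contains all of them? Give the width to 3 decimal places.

106.962°

Sort the longitudes: -172.530°, -138.878°, -119.432°, +133.606°, +139.138°, +158.682°, +162.783°, +170.082°.
Eastward gaps between consecutive values (wrapping around): 33.652°, 19.446°, 253.038°, 5.532°, 19.544°, 4.101°, 7.299°, 17.388°.
Largest gap = 253.038° ⇒ minimal covering band is its complement: 360° − 253.038° = 106.962°.
Band runs from +133.606° eastward to -119.432°, crossing the antimeridian.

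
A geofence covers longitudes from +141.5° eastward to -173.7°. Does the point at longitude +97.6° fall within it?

No

Band width going east from +141.5° to -173.7°: ((-173.7 − 141.5) mod 360) = 44.8°.
Offset of +97.6° east of the west edge: ((97.6 − 141.5) mod 360) = 316.1°.
316.1° > 44.8° ⇒ outside.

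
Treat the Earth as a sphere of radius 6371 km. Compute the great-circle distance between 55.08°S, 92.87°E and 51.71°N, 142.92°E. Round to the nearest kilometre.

Δλ = 142.92 − 92.87 = 50.05°.
Δφ = 51.71 − -55.08 = 106.79°.
a = sin²(Δφ/2) + cos φ₁ · cos φ₂ · sin²(Δλ/2) = 0.707903.
c = 2·atan2(√a, √(1−a)) = 1.99963 rad → d = 6371·c ≈ 12739.61 km.

12740 km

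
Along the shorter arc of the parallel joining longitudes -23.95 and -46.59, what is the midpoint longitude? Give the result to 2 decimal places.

Signed shortest Δλ from -23.95° to -46.59° is -22.64°.
Midpoint longitude = -23.95° + (-22.64°)/2 = -23.95° − 11.32° = -35.27°.

-35.27°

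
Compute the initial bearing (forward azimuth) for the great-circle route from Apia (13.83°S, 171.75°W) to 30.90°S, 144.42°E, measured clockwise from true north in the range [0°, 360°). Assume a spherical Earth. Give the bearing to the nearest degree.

Δλ = 144.42 − -171.75 = 316.17°; wrapped into (−180°, 180°]: -43.83°.
θ = atan2( sin Δλ · cos φ₂ , cos φ₁ · sin φ₂ − sin φ₁ · cos φ₂ · cos Δλ )
  = atan2(-0.59423, -0.35068) = -120.547° → normalised to [0°, 360°): 239.453°.

239°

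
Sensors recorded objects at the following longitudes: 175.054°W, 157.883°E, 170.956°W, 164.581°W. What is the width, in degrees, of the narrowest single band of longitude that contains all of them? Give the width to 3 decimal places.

Sort the longitudes: -175.054°, -170.956°, -164.581°, +157.883°.
Eastward gaps between consecutive values (wrapping around): 4.098°, 6.375°, 322.464°, 27.063°.
Largest gap = 322.464° ⇒ minimal covering band is its complement: 360° − 322.464° = 37.536°.
Band runs from +157.883° eastward to -164.581°, crossing the antimeridian.

37.536°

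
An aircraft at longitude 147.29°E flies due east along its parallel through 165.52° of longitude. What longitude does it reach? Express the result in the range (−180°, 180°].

47.19°W

Start at +147.29°; shift +165.52° → +312.81°.
+312.81° lies outside (−180°, 180°]; subtract 360° → -47.19°.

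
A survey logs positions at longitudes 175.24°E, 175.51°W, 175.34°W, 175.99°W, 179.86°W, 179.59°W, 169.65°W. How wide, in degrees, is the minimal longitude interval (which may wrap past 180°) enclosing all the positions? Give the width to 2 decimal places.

Sort the longitudes: -179.86°, -179.59°, -175.99°, -175.51°, -175.34°, -169.65°, +175.24°.
Eastward gaps between consecutive values (wrapping around): 0.27°, 3.60°, 0.48°, 0.17°, 5.69°, 344.89°, 4.90°.
Largest gap = 344.89° ⇒ minimal covering band is its complement: 360° − 344.89° = 15.11°.
Band runs from +175.24° eastward to -169.65°, crossing the antimeridian.

15.11°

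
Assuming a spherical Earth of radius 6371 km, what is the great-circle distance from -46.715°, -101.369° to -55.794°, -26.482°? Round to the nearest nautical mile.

Δλ = -26.482 − -101.369 = 74.887°.
Δφ = -55.794 − -46.715 = -9.079°.
a = sin²(Δφ/2) + cos φ₁ · cos φ₂ · sin²(Δλ/2) = 0.148737.
c = 2·atan2(√a, √(1−a)) = 0.79186 rad → d = 6371·c ≈ 5044.92 km ≈ 2724.04 nmi.

2724 nmi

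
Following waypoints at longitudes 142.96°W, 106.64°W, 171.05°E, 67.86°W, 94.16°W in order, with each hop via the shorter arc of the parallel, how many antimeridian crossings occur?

Leg 1: -142.96° → -106.64°, shortest Δλ = 36.32° (east) — does not cross 180°.
Leg 2: -106.64° → +171.05°, shortest Δλ = -82.31° (west) — crosses 180°.
Leg 3: +171.05° → -67.86°, shortest Δλ = 121.09° (east) — crosses 180°.
Leg 4: -67.86° → -94.16°, shortest Δλ = -26.3° (west) — does not cross 180°.
Total crossings: 2.

2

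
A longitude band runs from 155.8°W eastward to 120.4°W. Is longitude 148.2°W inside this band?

Yes

Band width going east from -155.8° to -120.4°: ((-120.4 − -155.8) mod 360) = 35.4°.
Offset of -148.2° east of the west edge: ((-148.2 − -155.8) mod 360) = 7.6°.
7.6° ≤ 35.4° ⇒ inside.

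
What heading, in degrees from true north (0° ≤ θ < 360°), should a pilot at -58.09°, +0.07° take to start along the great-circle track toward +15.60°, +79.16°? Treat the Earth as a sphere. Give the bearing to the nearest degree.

73°

Δλ = 79.16 − 0.07 = 79.09°.
θ = atan2( sin Δλ · cos φ₂ , cos φ₁ · sin φ₂ − sin φ₁ · cos φ₂ · cos Δλ )
  = atan2(0.94575, 0.29689) = 72.572° → normalised to [0°, 360°): 72.572°.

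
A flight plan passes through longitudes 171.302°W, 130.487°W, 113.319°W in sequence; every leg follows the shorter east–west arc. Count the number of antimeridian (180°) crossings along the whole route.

0

Leg 1: -171.302° → -130.487°, shortest Δλ = 40.815° (east) — does not cross 180°.
Leg 2: -130.487° → -113.319°, shortest Δλ = 17.168° (east) — does not cross 180°.
Total crossings: 0.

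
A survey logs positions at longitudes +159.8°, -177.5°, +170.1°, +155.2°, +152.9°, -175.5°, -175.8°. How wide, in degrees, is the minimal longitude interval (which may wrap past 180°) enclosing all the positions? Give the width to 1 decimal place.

31.6°

Sort the longitudes: -177.5°, -175.8°, -175.5°, +152.9°, +155.2°, +159.8°, +170.1°.
Eastward gaps between consecutive values (wrapping around): 1.7°, 0.3°, 328.4°, 2.3°, 4.6°, 10.3°, 12.4°.
Largest gap = 328.4° ⇒ minimal covering band is its complement: 360° − 328.4° = 31.6°.
Band runs from +152.9° eastward to -175.5°, crossing the antimeridian.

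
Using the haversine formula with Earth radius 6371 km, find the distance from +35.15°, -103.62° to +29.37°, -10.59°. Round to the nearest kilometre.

8433 km

Δλ = -10.59 − -103.62 = 93.03°.
Δφ = 29.37 − 35.15 = -5.78°.
a = sin²(Δφ/2) + cos φ₁ · cos φ₂ · sin²(Δλ/2) = 0.377652.
c = 2·atan2(√a, √(1−a)) = 1.32359 rad → d = 6371·c ≈ 8432.60 km.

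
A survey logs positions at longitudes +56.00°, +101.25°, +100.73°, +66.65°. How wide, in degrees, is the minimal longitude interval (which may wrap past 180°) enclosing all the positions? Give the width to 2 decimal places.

45.25°

Sort the longitudes: +56.00°, +66.65°, +100.73°, +101.25°.
Eastward gaps between consecutive values (wrapping around): 10.65°, 34.08°, 0.52°, 314.75°.
Largest gap = 314.75° ⇒ minimal covering band is its complement: 360° − 314.75° = 45.25°.
Band runs from +56.00° eastward to +101.25°.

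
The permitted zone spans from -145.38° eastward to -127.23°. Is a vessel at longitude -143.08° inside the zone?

Yes

Band width going east from -145.38° to -127.23°: ((-127.23 − -145.38) mod 360) = 18.15°.
Offset of -143.08° east of the west edge: ((-143.08 − -145.38) mod 360) = 2.30°.
2.30° ≤ 18.15° ⇒ inside.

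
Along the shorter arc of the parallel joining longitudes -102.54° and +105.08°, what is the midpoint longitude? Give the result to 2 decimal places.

Signed shortest Δλ from -102.54° to +105.08° is -152.38°.
Midpoint longitude = -102.54° + (-152.38°)/2 = -102.54° − 76.19° = -178.73°.
(The naïve average (-102.54 + +105.08)/2 = 1.27° is on the wrong side of the globe.)

-178.73°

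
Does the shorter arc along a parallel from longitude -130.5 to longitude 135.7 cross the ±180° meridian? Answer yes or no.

Naïve |135.7 − -130.5| = 266.2° > 180°, so the shorter arc goes the other way round — across 180°.
Signed shortest Δλ = ((135.7 − -130.5 + 180) mod 360) − 180 = -93.8°.
Going west by 93.8° from -130.5° passes through 180° before reaching +135.7°.

Yes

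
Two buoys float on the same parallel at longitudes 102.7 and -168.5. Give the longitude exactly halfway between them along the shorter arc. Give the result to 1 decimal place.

Signed shortest Δλ from +102.7° to -168.5° is +88.8°.
Midpoint longitude = +102.7° + (+88.8°)/2 = +102.7° + 44.4° = +147.1°.
(The naïve average (+102.7 + -168.5)/2 = -32.9° is on the wrong side of the globe.)

+147.1°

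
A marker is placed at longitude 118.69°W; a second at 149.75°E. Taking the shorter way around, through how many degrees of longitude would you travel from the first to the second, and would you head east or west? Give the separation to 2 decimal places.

Raw difference: 149.75 − -118.69 = 268.44°.
Normalise into (−180°, 180°]: 268.44° − 360° = -91.56°.
Negative ⇒ the second point lies to the west; separation 91.56°.

91.56° west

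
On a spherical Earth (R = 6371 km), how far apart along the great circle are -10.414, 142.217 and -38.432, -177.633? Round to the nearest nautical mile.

Δλ = -177.633 − 142.217 = -319.850°; wrapped into (−180°, 180°]: 40.150°.
Δφ = -38.432 − -10.414 = -28.018°.
a = sin²(Δφ/2) + cos φ₁ · cos φ₂ · sin²(Δλ/2) = 0.149374.
c = 2·atan2(√a, √(1−a)) = 0.79364 rad → d = 6371·c ≈ 5056.31 km ≈ 2730.19 nmi.

2730 nmi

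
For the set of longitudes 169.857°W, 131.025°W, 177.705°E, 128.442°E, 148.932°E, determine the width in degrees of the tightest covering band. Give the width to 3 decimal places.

Sort the longitudes: -169.857°, -131.025°, +128.442°, +148.932°, +177.705°.
Eastward gaps between consecutive values (wrapping around): 38.832°, 259.467°, 20.490°, 28.773°, 12.438°.
Largest gap = 259.467° ⇒ minimal covering band is its complement: 360° − 259.467° = 100.533°.
Band runs from +128.442° eastward to -131.025°, crossing the antimeridian.

100.533°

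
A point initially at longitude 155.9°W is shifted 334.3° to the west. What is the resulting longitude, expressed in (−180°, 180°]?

Start at -155.9°; shift −334.3° → -490.2°.
-490.2° lies outside (−180°, 180°]; add 360° → -130.2°.

130.2°W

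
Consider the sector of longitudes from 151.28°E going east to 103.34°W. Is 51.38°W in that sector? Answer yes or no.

No

Band width going east from +151.28° to -103.34°: ((-103.34 − 151.28) mod 360) = 105.38°.
Offset of -51.38° east of the west edge: ((-51.38 − 151.28) mod 360) = 157.34°.
157.34° > 105.38° ⇒ outside.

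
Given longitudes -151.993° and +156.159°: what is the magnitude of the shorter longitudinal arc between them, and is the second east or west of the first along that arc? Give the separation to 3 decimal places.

51.848° west

Raw difference: 156.159 − -151.993 = 308.152°.
Normalise into (−180°, 180°]: 308.152° − 360° = -51.848°.
Negative ⇒ the second point lies to the west; separation 51.848°.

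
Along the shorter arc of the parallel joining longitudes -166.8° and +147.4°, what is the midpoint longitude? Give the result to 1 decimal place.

Signed shortest Δλ from -166.8° to +147.4° is -45.8°.
Midpoint longitude = -166.8° + (-45.8°)/2 = -166.8° − 22.9° = -189.7°.
Normalise into (−180°, 180°]: +170.3°.
(The naïve average (-166.8 + +147.4)/2 = -9.7° is on the wrong side of the globe.)

+170.3°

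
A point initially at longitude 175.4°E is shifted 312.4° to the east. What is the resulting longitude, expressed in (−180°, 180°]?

127.8°E

Start at +175.4°; shift +312.4° → +487.8°.
+487.8° lies outside (−180°, 180°]; subtract 360° → +127.8°.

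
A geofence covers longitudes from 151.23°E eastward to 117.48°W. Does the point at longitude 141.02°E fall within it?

No

Band width going east from +151.23° to -117.48°: ((-117.48 − 151.23) mod 360) = 91.29°.
Offset of +141.02° east of the west edge: ((141.02 − 151.23) mod 360) = 349.79°.
349.79° > 91.29° ⇒ outside.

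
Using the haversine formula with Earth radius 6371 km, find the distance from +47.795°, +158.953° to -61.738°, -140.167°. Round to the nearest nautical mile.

7196 nmi

Δλ = -140.167 − 158.953 = -299.120°; wrapped into (−180°, 180°]: 60.880°.
Δφ = -61.738 − 47.795 = -109.533°.
a = sin²(Δφ/2) + cos φ₁ · cos φ₂ · sin²(Δλ/2) = 0.748823.
c = 2·atan2(√a, √(1−a)) = 2.09168 rad → d = 6371·c ≈ 13326.09 km ≈ 7195.51 nmi.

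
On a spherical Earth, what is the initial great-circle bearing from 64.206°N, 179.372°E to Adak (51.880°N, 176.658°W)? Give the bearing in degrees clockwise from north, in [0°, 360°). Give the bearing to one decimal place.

168.6°

Δλ = -176.658 − 179.372 = -356.030°; wrapped into (−180°, 180°]: 3.970°.
θ = atan2( sin Δλ · cos φ₂ , cos φ₁ · sin φ₂ − sin φ₁ · cos φ₂ · cos Δλ )
  = atan2(0.04274, -0.21214) = 168.609° → normalised to [0°, 360°): 168.609°.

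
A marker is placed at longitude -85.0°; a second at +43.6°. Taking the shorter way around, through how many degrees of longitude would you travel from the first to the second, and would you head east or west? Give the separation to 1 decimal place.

Raw difference: 43.6 − -85.0 = 128.6°.
Normalise into (−180°, 180°]: 128.6° stays 128.6°.
Positive ⇒ the second point lies to the east; separation 128.6°.

128.6° east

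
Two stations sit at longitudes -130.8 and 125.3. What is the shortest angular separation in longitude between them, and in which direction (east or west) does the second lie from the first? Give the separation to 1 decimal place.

Raw difference: 125.3 − -130.8 = 256.1°.
Normalise into (−180°, 180°]: 256.1° − 360° = -103.9°.
Negative ⇒ the second point lies to the west; separation 103.9°.

103.9° west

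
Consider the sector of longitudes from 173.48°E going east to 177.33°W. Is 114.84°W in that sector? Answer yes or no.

No

Band width going east from +173.48° to -177.33°: ((-177.33 − 173.48) mod 360) = 9.19°.
Offset of -114.84° east of the west edge: ((-114.84 − 173.48) mod 360) = 71.68°.
71.68° > 9.19° ⇒ outside.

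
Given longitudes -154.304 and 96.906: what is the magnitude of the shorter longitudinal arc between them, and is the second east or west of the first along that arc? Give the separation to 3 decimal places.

Raw difference: 96.906 − -154.304 = 251.21°.
Normalise into (−180°, 180°]: 251.21° − 360° = -108.79°.
Negative ⇒ the second point lies to the west; separation 108.790°.

108.790° west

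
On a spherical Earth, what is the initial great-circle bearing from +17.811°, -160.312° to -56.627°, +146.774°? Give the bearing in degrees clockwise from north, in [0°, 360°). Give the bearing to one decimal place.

206.1°

Δλ = 146.774 − -160.312 = 307.086°; wrapped into (−180°, 180°]: -52.914°.
θ = atan2( sin Δλ · cos φ₂ , cos φ₁ · sin φ₂ − sin φ₁ · cos φ₂ · cos Δλ )
  = atan2(-0.43882, -0.89654) = -153.920° → normalised to [0°, 360°): 206.080°.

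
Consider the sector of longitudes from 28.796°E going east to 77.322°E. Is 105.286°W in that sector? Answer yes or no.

Band width going east from +28.796° to +77.322°: ((77.322 − 28.796) mod 360) = 48.526°.
Offset of -105.286° east of the west edge: ((-105.286 − 28.796) mod 360) = 225.918°.
225.918° > 48.526° ⇒ outside.

No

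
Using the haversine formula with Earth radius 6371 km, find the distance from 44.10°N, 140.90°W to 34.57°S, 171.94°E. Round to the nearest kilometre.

9962 km

Δλ = 171.94 − -140.90 = 312.84°; wrapped into (−180°, 180°]: -47.16°.
Δφ = -34.57 − 44.10 = -78.67°.
a = sin²(Δφ/2) + cos φ₁ · cos φ₂ · sin²(Δλ/2) = 0.496397.
c = 2·atan2(√a, √(1−a)) = 1.56359 rad → d = 6371·c ≈ 9961.63 km.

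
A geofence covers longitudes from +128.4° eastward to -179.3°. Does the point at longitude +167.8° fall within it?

Yes

Band width going east from +128.4° to -179.3°: ((-179.3 − 128.4) mod 360) = 52.3°.
Offset of +167.8° east of the west edge: ((167.8 − 128.4) mod 360) = 39.4°.
39.4° ≤ 52.3° ⇒ inside.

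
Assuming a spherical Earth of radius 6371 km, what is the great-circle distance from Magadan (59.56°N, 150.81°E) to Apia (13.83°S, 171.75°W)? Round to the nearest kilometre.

Δλ = -171.75 − 150.81 = -322.56°; wrapped into (−180°, 180°]: 37.44°.
Δφ = -13.83 − 59.56 = -73.39°.
a = sin²(Δφ/2) + cos φ₁ · cos φ₂ · sin²(Δλ/2) = 0.407745.
c = 2·atan2(√a, √(1−a)) = 1.38522 rad → d = 6371·c ≈ 8825.26 km.

8825 km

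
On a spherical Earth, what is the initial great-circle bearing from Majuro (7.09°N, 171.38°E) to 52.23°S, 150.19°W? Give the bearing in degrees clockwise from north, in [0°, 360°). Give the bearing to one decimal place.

155.7°

Δλ = -150.19 − 171.38 = -321.57°; wrapped into (−180°, 180°]: 38.43°.
θ = atan2( sin Δλ · cos φ₂ , cos φ₁ · sin φ₂ − sin φ₁ · cos φ₂ · cos Δλ )
  = atan2(0.38070, -0.84365) = 155.713° → normalised to [0°, 360°): 155.713°.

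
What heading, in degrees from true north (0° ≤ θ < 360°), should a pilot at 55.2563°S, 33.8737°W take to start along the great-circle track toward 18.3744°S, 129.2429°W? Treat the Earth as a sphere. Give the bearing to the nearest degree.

Δλ = -129.2429 − -33.8737 = -95.3692°.
θ = atan2( sin Δλ · cos φ₂ , cos φ₁ · sin φ₂ − sin φ₁ · cos φ₂ · cos Δλ )
  = atan2(-0.94485, -0.25262) = -104.969° → normalised to [0°, 360°): 255.031°.

255°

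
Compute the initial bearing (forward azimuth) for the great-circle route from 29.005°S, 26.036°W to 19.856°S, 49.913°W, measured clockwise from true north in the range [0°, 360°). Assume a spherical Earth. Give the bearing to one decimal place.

Δλ = -49.913 − -26.036 = -23.877°.
θ = atan2( sin Δλ · cos φ₂ , cos φ₁ · sin φ₂ − sin φ₁ · cos φ₂ · cos Δλ )
  = atan2(-0.38071, 0.11997) = -72.509° → normalised to [0°, 360°): 287.491°.

287.5°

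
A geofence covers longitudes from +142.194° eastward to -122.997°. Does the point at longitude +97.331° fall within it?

Band width going east from +142.194° to -122.997°: ((-122.997 − 142.194) mod 360) = 94.809°.
Offset of +97.331° east of the west edge: ((97.331 − 142.194) mod 360) = 315.137°.
315.137° > 94.809° ⇒ outside.

No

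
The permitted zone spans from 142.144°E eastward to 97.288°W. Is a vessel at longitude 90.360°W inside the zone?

No

Band width going east from +142.144° to -97.288°: ((-97.288 − 142.144) mod 360) = 120.568°.
Offset of -90.360° east of the west edge: ((-90.360 − 142.144) mod 360) = 127.496°.
127.496° > 120.568° ⇒ outside.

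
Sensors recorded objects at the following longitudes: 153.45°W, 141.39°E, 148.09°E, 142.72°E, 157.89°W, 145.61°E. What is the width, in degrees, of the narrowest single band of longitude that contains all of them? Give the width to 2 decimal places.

65.16°

Sort the longitudes: -157.89°, -153.45°, +141.39°, +142.72°, +145.61°, +148.09°.
Eastward gaps between consecutive values (wrapping around): 4.44°, 294.84°, 1.33°, 2.89°, 2.48°, 54.02°.
Largest gap = 294.84° ⇒ minimal covering band is its complement: 360° − 294.84° = 65.16°.
Band runs from +141.39° eastward to -153.45°, crossing the antimeridian.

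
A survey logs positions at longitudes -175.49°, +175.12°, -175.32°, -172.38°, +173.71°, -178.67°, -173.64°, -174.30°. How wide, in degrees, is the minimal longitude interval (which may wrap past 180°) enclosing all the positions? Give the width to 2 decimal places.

Sort the longitudes: -178.67°, -175.49°, -175.32°, -174.30°, -173.64°, -172.38°, +173.71°, +175.12°.
Eastward gaps between consecutive values (wrapping around): 3.18°, 0.17°, 1.02°, 0.66°, 1.26°, 346.09°, 1.41°, 6.21°.
Largest gap = 346.09° ⇒ minimal covering band is its complement: 360° − 346.09° = 13.91°.
Band runs from +173.71° eastward to -172.38°, crossing the antimeridian.

13.91°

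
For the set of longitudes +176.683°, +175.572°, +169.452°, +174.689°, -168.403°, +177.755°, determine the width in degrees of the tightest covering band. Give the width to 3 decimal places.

Sort the longitudes: -168.403°, +169.452°, +174.689°, +175.572°, +176.683°, +177.755°.
Eastward gaps between consecutive values (wrapping around): 337.855°, 5.237°, 0.883°, 1.111°, 1.072°, 13.842°.
Largest gap = 337.855° ⇒ minimal covering band is its complement: 360° − 337.855° = 22.145°.
Band runs from +169.452° eastward to -168.403°, crossing the antimeridian.

22.145°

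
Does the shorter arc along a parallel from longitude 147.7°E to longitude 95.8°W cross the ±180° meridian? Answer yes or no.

Yes

Naïve |-95.8 − 147.7| = 243.5° > 180°, so the shorter arc goes the other way round — across 180°.
Signed shortest Δλ = ((-95.8 − 147.7 + 180) mod 360) − 180 = 116.5°.
Going east by 116.5° from +147.7° passes through 180° before reaching -95.8°.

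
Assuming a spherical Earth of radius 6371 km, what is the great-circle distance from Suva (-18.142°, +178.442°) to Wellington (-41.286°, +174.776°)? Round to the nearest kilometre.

Δλ = 174.776 − 178.442 = -3.666°.
Δφ = -41.286 − -18.142 = -23.144°.
a = sin²(Δφ/2) + cos φ₁ · cos φ₂ · sin²(Δλ/2) = 0.040971.
c = 2·atan2(√a, √(1−a)) = 0.40764 rad → d = 6371·c ≈ 2597.08 km.

2597 km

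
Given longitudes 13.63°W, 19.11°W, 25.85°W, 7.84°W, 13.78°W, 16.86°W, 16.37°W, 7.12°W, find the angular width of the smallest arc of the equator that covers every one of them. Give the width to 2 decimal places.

Sort the longitudes: -25.85°, -19.11°, -16.86°, -16.37°, -13.78°, -13.63°, -7.84°, -7.12°.
Eastward gaps between consecutive values (wrapping around): 6.74°, 2.25°, 0.49°, 2.59°, 0.15°, 5.79°, 0.72°, 341.27°.
Largest gap = 341.27° ⇒ minimal covering band is its complement: 360° − 341.27° = 18.73°.
Band runs from -25.85° eastward to -7.12°.

18.73°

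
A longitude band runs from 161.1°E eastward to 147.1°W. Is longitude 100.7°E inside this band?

Band width going east from +161.1° to -147.1°: ((-147.1 − 161.1) mod 360) = 51.8°.
Offset of +100.7° east of the west edge: ((100.7 − 161.1) mod 360) = 299.6°.
299.6° > 51.8° ⇒ outside.

No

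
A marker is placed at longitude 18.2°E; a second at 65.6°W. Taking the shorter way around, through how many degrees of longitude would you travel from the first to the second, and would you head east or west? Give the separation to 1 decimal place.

Raw difference: -65.6 − 18.2 = -83.8°.
Normalise into (−180°, 180°]: -83.8° stays -83.8°.
Negative ⇒ the second point lies to the west; separation 83.8°.

83.8° west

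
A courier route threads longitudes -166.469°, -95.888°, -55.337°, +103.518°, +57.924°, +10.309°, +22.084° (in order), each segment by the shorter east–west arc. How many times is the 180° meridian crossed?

Leg 1: -166.469° → -95.888°, shortest Δλ = 70.581° (east) — does not cross 180°.
Leg 2: -95.888° → -55.337°, shortest Δλ = 40.551° (east) — does not cross 180°.
Leg 3: -55.337° → +103.518°, shortest Δλ = 158.855° (east) — does not cross 180°.
Leg 4: +103.518° → +57.924°, shortest Δλ = -45.594° (west) — does not cross 180°.
Leg 5: +57.924° → +10.309°, shortest Δλ = -47.615° (west) — does not cross 180°.
Leg 6: +10.309° → +22.084°, shortest Δλ = 11.775° (east) — does not cross 180°.
Total crossings: 0.

0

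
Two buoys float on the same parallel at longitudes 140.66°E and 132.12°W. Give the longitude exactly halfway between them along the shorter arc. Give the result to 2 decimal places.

175.73°W

Signed shortest Δλ from +140.66° to -132.12° is +87.22°.
Midpoint longitude = +140.66° + (+87.22°)/2 = +140.66° + 43.61° = +184.27°.
Normalise into (−180°, 180°]: -175.73°.
(The naïve average (+140.66 + -132.12)/2 = 4.27° is on the wrong side of the globe.)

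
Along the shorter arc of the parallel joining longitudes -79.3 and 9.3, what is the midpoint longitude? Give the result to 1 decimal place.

Signed shortest Δλ from -79.3° to +9.3° is +88.6°.
Midpoint longitude = -79.3° + (+88.6°)/2 = -79.3° + 44.3° = -35.0°.

-35.0°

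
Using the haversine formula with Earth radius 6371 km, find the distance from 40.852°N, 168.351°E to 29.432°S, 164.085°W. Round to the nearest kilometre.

8315 km

Δλ = -164.085 − 168.351 = -332.436°; wrapped into (−180°, 180°]: 27.564°.
Δφ = -29.432 − 40.852 = -70.284°.
a = sin²(Δφ/2) + cos φ₁ · cos φ₂ · sin²(Δλ/2) = 0.368709.
c = 2·atan2(√a, √(1−a)) = 1.30510 rad → d = 6371·c ≈ 8314.78 km.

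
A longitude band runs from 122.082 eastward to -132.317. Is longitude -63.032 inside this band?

No

Band width going east from +122.082° to -132.317°: ((-132.317 − 122.082) mod 360) = 105.601°.
Offset of -63.032° east of the west edge: ((-63.032 − 122.082) mod 360) = 174.886°.
174.886° > 105.601° ⇒ outside.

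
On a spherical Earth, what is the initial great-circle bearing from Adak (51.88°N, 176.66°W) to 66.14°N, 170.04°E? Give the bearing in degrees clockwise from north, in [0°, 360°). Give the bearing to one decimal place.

Δλ = 170.04 − -176.66 = 346.70°; wrapped into (−180°, 180°]: -13.30°.
θ = atan2( sin Δλ · cos φ₂ , cos φ₁ · sin φ₂ − sin φ₁ · cos φ₂ · cos Δλ )
  = atan2(-0.09306, 0.25486) = -20.059° → normalised to [0°, 360°): 339.941°.

339.9°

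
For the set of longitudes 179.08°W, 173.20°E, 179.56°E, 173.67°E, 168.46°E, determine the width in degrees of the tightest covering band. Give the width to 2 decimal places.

12.46°

Sort the longitudes: -179.08°, +168.46°, +173.20°, +173.67°, +179.56°.
Eastward gaps between consecutive values (wrapping around): 347.54°, 4.74°, 0.47°, 5.89°, 1.36°.
Largest gap = 347.54° ⇒ minimal covering band is its complement: 360° − 347.54° = 12.46°.
Band runs from +168.46° eastward to -179.08°, crossing the antimeridian.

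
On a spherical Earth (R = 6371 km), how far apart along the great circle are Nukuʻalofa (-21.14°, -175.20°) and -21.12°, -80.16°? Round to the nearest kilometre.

Δλ = -80.16 − -175.20 = 95.04°.
Δφ = -21.12 − -21.14 = 0.02°.
a = sin²(Δφ/2) + cos φ₁ · cos φ₂ · sin²(Δλ/2) = 0.473243.
c = 2·atan2(√a, √(1−a)) = 1.51726 rad → d = 6371·c ≈ 9666.44 km.

9666 km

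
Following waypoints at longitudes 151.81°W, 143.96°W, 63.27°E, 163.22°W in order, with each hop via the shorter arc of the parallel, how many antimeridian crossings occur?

Leg 1: -151.81° → -143.96°, shortest Δλ = 7.85° (east) — does not cross 180°.
Leg 2: -143.96° → +63.27°, shortest Δλ = -152.77° (west) — crosses 180°.
Leg 3: +63.27° → -163.22°, shortest Δλ = 133.51° (east) — crosses 180°.
Total crossings: 2.

2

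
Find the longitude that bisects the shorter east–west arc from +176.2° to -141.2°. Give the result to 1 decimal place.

-162.5°

Signed shortest Δλ from +176.2° to -141.2° is +42.6°.
Midpoint longitude = +176.2° + (+42.6°)/2 = +176.2° + 21.3° = +197.5°.
Normalise into (−180°, 180°]: -162.5°.
(The naïve average (+176.2 + -141.2)/2 = 17.5° is on the wrong side of the globe.)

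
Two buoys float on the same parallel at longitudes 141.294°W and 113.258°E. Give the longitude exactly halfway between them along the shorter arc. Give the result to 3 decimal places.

165.982°E

Signed shortest Δλ from -141.294° to +113.258° is -105.448°.
Midpoint longitude = -141.294° + (-105.448°)/2 = -141.294° − 52.724° = -194.018°.
Normalise into (−180°, 180°]: +165.982°.
(The naïve average (-141.294 + +113.258)/2 = -14.018° is on the wrong side of the globe.)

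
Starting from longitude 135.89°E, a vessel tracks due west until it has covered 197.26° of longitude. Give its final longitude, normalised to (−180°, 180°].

Start at +135.89°; shift −197.26° → -61.37°.
-61.37° already lies in (−180°, 180°].

61.37°W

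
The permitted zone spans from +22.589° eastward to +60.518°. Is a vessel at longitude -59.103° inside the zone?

No

Band width going east from +22.589° to +60.518°: ((60.518 − 22.589) mod 360) = 37.929°.
Offset of -59.103° east of the west edge: ((-59.103 − 22.589) mod 360) = 278.308°.
278.308° > 37.929° ⇒ outside.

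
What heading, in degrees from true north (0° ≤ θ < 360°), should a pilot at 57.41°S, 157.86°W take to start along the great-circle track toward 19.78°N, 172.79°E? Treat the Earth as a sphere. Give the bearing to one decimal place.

332.2°

Δλ = 172.79 − -157.86 = 330.65°; wrapped into (−180°, 180°]: -29.35°.
θ = atan2( sin Δλ · cos φ₂ , cos φ₁ · sin φ₂ − sin φ₁ · cos φ₂ · cos Δλ )
  = atan2(-0.46122, 0.87334) = -27.839° → normalised to [0°, 360°): 332.161°.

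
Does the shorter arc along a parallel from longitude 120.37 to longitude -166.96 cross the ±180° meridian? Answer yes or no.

Naïve |-166.96 − 120.37| = 287.33° > 180°, so the shorter arc goes the other way round — across 180°.
Signed shortest Δλ = ((-166.96 − 120.37 + 180) mod 360) − 180 = 72.67°.
Going east by 72.67° from +120.37° passes through 180° before reaching -166.96°.

Yes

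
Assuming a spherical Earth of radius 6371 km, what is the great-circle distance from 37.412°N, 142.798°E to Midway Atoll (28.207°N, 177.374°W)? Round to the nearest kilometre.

Δλ = -177.374 − 142.798 = -320.172°; wrapped into (−180°, 180°]: 39.828°.
Δφ = 28.207 − 37.412 = -9.205°.
a = sin²(Δφ/2) + cos φ₁ · cos φ₂ · sin²(Δλ/2) = 0.087645.
c = 2·atan2(√a, √(1−a)) = 0.60111 rad → d = 6371·c ≈ 3829.65 km.

3830 km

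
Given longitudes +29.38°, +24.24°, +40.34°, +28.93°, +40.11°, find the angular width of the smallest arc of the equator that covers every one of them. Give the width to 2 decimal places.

Sort the longitudes: +24.24°, +28.93°, +29.38°, +40.11°, +40.34°.
Eastward gaps between consecutive values (wrapping around): 4.69°, 0.45°, 10.73°, 0.23°, 343.90°.
Largest gap = 343.90° ⇒ minimal covering band is its complement: 360° − 343.90° = 16.10°.
Band runs from +24.24° eastward to +40.34°.

16.10°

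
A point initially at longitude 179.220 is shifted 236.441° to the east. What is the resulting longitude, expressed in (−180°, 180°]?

+55.661°

Start at +179.220°; shift +236.441° → +415.661°.
+415.661° lies outside (−180°, 180°]; subtract 360° → +55.661°.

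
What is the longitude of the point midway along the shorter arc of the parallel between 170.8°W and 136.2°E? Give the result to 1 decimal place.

162.7°E

Signed shortest Δλ from -170.8° to +136.2° is -53.0°.
Midpoint longitude = -170.8° + (-53.0°)/2 = -170.8° − 26.5° = -197.3°.
Normalise into (−180°, 180°]: +162.7°.
(The naïve average (-170.8 + +136.2)/2 = -17.3° is on the wrong side of the globe.)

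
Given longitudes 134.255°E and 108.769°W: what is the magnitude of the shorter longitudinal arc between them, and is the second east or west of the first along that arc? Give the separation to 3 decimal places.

116.976° east

Raw difference: -108.769 − 134.255 = -243.024°.
Normalise into (−180°, 180°]: -243.024° + 360° = 116.976°.
Positive ⇒ the second point lies to the east; separation 116.976°.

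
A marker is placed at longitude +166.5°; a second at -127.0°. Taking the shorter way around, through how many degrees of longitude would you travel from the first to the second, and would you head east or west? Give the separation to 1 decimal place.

Raw difference: -127.0 − 166.5 = -293.5°.
Normalise into (−180°, 180°]: -293.5° + 360° = 66.5°.
Positive ⇒ the second point lies to the east; separation 66.5°.

66.5° east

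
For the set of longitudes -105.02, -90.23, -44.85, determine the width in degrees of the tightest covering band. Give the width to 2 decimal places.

60.17°

Sort the longitudes: -105.02°, -90.23°, -44.85°.
Eastward gaps between consecutive values (wrapping around): 14.79°, 45.38°, 299.83°.
Largest gap = 299.83° ⇒ minimal covering band is its complement: 360° − 299.83° = 60.17°.
Band runs from -105.02° eastward to -44.85°.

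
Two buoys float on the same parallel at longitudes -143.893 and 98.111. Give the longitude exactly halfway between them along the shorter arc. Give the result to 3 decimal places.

Signed shortest Δλ from -143.893° to +98.111° is -117.996°.
Midpoint longitude = -143.893° + (-117.996°)/2 = -143.893° − 58.998° = -202.891°.
Normalise into (−180°, 180°]: +157.109°.
(The naïve average (-143.893 + +98.111)/2 = -22.891° is on the wrong side of the globe.)

+157.109°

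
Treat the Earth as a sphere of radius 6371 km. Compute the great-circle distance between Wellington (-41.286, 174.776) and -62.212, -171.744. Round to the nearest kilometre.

2493 km

Δλ = -171.744 − 174.776 = -346.520°; wrapped into (−180°, 180°]: 13.480°.
Δφ = -62.212 − -41.286 = -20.926°.
a = sin²(Δφ/2) + cos φ₁ · cos φ₂ · sin²(Δλ/2) = 0.037804.
c = 2·atan2(√a, √(1−a)) = 0.39136 rad → d = 6371·c ≈ 2493.34 km.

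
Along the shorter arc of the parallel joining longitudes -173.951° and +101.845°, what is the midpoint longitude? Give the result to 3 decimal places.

Signed shortest Δλ from -173.951° to +101.845° is -84.204°.
Midpoint longitude = -173.951° + (-84.204°)/2 = -173.951° − 42.102° = -216.053°.
Normalise into (−180°, 180°]: +143.947°.
(The naïve average (-173.951 + +101.845)/2 = -36.053° is on the wrong side of the globe.)

+143.947°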